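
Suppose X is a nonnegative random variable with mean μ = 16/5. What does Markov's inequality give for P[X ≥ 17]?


μ = E[X] = 16/5, a = 17.
Markov: P[X ≥ 17] ≤ μ/a = (16/5)/17 = 16/85.
Numerically: ≈ 0.18824.
(Since a = 17 > μ = 3.20000, the bound 16/85 is < 1 and informative.)

P[X ≥ 17] ≤ 16/85 ≈ 0.18824.


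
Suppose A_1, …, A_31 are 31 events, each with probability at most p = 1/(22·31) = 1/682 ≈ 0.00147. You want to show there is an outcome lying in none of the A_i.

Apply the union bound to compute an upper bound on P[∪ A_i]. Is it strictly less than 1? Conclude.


Union bound: P[∪_{i=1}^{31} A_i] ≤ Σ_i P[A_i] ≤ 31·p = 31·(1/682) = 1/22.
Numerically: 1/22 ≈ 0.04545.
Is 1/22 < 1? YES.
Since P[∪ A_i] ≤ 1/22 < 1, the complement has P[∩ A_i^c] ≥ 1 − 1/22 = 21/22 > 0, so some outcome avoids every A_i.

31·p = 1/22 ≈ 0.04545; existence CERTIFIED by the union bound.


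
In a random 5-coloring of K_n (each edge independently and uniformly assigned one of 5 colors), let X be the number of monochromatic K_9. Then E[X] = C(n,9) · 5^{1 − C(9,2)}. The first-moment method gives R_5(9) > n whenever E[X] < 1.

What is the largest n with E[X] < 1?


We need C(n, 9) · 5^{1 − 36} < 1, i.e. C(n, 9) < 5^{36 − 1} = 2910383045673370361328125.
Check values of n near the boundary:
  n = 2165: C(2165, 9) = 2832220612024886803272630; 2832220612024886803272630 < 2910383045673370361328125? YES
  n = 2166: C(2166, 9) = 2844037944203015677277940; 2844037944203015677277940 < 2910383045673370361328125? YES
  n = 2167: C(2167, 9) = 2855899084841489792706810; 2855899084841489792706810 < 2910383045673370361328125? YES
  n = 2168: C(2168, 9) = 2867804175977929537095120; 2867804175977929537095120 < 2910383045673370361328125? YES
  n = 2169: C(2169, 9) = 2879753360044504243499683; 2879753360044504243499683 < 2910383045673370361328125? YES
  n = 2170: C(2170, 9) = 2891746779868845075610510; 2891746779868845075610510 < 2910383045673370361328125? YES
  n = 2171: C(2171, 9) = 2903784578674959601827205; 2903784578674959601827205 < 2910383045673370361328125? YES
  n = 2172: C(2172, 9) = 2915866900084148060642020; 2915866900084148060642020 < 2910383045673370361328125? NO
  n = 2173: C(2173, 9) = 2927993888115921319674265; 2927993888115921319674265 < 2910383045673370361328125? NO
  n = 2174: C(2174, 9) = 2940165687188920530702934; 2940165687188920530702934 < 2910383045673370361328125? NO
The largest n with C(n, 9) < 2910383045673370361328125 is n = 2171 (where E[X] = 580756915734991920365441/582076609134674072265625 ≈ 0.9977). Hence R_5(9) > 2171, i.e. R_5(9) ≥ 2172.

Largest n = 2171; hence R_5(9) > 2171.


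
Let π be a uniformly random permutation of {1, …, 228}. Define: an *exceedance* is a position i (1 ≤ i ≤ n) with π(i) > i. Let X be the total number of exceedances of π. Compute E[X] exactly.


Write X = Σ_{i=1}^{228} X_i, where X_i = 1_{π(i) > i}.
For each fixed i, π(i) is uniform over {1, …, 228} (marginal of a uniform permutation), so P[π(i) > i] = (n − i)/n. Summing: Σ_{i=1}^{228} (n − i)/n = (0 + 1 + … + 227)/228 = 228(228 − 1)/(2·228) = (228 − 1)/2.
Hence E[X] = Σ_{i=1}^{228} (228 − i)/228 = 227/2 ≈ 113.500.

E[X] = 227/2 = 113.500.


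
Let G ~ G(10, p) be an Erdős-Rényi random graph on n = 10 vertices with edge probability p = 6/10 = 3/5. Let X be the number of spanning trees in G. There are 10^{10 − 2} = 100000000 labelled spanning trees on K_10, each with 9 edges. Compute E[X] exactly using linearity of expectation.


K_10 has 10^{10 − 2} = 100000000 labelled spanning trees.
For each such spanning tree H, let X_H = 1 if all 9 edges of H are present in G. Then P[X_H = 1] = p^{9} = (3/5)^{9} = 19683/1953125.
By linearity of expectation: E[X] = Σ_H E[X_H] = 100000000 · p^{9} = 100000000 · 19683/1953125 = 5038848/5.
Numerically: E[X] ≈ 1.00777e+06.

E[X] = 100000000 · (3/5)^{9} = 5038848/5 ≈ 1.00777e+06.


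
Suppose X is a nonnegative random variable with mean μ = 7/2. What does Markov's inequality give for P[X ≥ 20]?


μ = E[X] = 7/2, a = 20.
Markov: P[X ≥ 20] ≤ μ/a = (7/2)/20 = 7/40.
Numerically: ≈ 0.17500.
(Since a = 20 > μ = 3.50000, the bound 7/40 is < 1 and informative.)

P[X ≥ 20] ≤ 7/40 ≈ 0.17500.


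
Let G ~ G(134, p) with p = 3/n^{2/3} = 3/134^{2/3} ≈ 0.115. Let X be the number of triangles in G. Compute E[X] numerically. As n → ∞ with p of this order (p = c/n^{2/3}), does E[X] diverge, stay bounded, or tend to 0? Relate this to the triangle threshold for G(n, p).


Number of potential triangles: C(134, 3) = 392084.
Each occurs with probability p³ ≈ (0.115)³ ≈ 1.50368e-03.
By linearity: E[X] = C(134, 3)·p³ ≈ 392084 · 1.50368e-03 ≈ 589.567.
Since α = 2/3 < 1, p = c/n^{2/3} ≫ 1/n is above the triangle threshold p ~ 1/n. Asymptotically E[X] ~ (c³/6)·n^{3(1−α)} = (3³/6)·n^{1} → ∞; triangles are abundant w.h.p.

E[X] ≈ 589.567; in regime p = Θ(1/n^{2/3}) E[X] diverges (above the triangle threshold p ~ 1/n).


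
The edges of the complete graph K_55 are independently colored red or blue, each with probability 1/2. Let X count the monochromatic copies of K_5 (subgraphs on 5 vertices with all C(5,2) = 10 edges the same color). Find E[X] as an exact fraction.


Let X = Σ_S X_S over the C(55, 5) = 3478761 subsets S of size 5, where X_S = 1 if the K_5 on S is monochromatic.
For a fixed S, the K_5 on S has C(5, 2) = 10 edges. P[all 10 edges red] = (1/2)^10, and likewise for blue, so P[monochromatic] = 2·(1/2)^10 = 2^{1 − 10} = 1/512.
By linearity of expectation: E[X] = C(55, 5) · 2^{1 − 10} = 3478761 · 1/512 = 3478761/512.
Numerically: E[X] ≈ 6794.455.

E[X] = C(55,5)·2^(1−C(5,2)) = 3478761/512 ≈ 6794.455.


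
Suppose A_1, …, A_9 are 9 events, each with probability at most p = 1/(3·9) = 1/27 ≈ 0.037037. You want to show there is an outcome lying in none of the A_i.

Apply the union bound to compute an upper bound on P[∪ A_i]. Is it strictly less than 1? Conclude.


Union bound: P[∪_{i=1}^{9} A_i] ≤ Σ_i P[A_i] ≤ 9·p = 9·(1/27) = 1/3.
Numerically: 1/3 ≈ 0.333333.
Is 1/3 < 1? YES.
Since P[∪ A_i] ≤ 1/3 < 1, the complement has P[∩ A_i^c] ≥ 1 − 1/3 = 2/3 > 0, so some outcome avoids every A_i.

9·p = 1/3 ≈ 0.333333; existence CERTIFIED by the union bound.


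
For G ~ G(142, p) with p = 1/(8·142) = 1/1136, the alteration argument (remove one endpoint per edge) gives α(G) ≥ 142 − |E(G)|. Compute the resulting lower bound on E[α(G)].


E[|E(G)|] = C(142, 2)·p = 10011 · (1/1136) = 141/16.
E[α(G)] ≥ n − E[|E(G)|] = 142 − 141/16 = 2131/16.
Numerically: ≈ 133.1875.
(This is only a lower bound; the true E[α(G)] may be larger.)

E[α(G)] ≥ 2131/16 ≈ 133.1875.


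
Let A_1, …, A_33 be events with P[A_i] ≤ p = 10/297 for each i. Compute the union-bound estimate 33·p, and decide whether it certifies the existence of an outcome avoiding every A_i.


Union bound: P[∪_{i=1}^{33} A_i] ≤ Σ_i P[A_i] ≤ 33·p = 33·(10/297) = 10/9.
Numerically: 10/9 ≈ 1.11111.
Is 10/9 < 1? NO.
Since the bound 10/9 is ≥ 1, the union bound is uninformative here; it does NOT by itself certify existence.

33·p = 10/9 ≈ 1.11111; existence NOT certified by the union bound.


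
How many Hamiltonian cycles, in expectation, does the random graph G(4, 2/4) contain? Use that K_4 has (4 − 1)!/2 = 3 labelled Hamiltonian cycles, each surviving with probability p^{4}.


K_4 has (4 − 1)!/2 = 3 labelled Hamiltonian cycles.
For each such Hamiltonian cycle H, let X_H = 1 if all 4 edges of H are present in G. Then P[X_H = 1] = p^{4} = (1/2)^{4} = 1/16.
By linearity of expectation: E[X] = Σ_H E[X_H] = 3 · p^{4} = 3 · 1/16 = 3/16.
Numerically: E[X] ≈ 0.1875.

E[X] = 3 · (1/2)^{4} = 3/16 ≈ 0.1875.


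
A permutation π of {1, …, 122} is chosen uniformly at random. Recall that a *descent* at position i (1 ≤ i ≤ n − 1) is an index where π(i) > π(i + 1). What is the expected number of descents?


Write X = Σ X_I over i = 1, …, 121, with X_I the indicator of one descent.
There are 121 indicators.
For each fixed i, the pair (π(i), π(i+1)) is a uniformly random ordered pair of distinct values from {1, …, 122}; by symmetry P[π(i) > π(i+1)] = 1/2.
By linearity: E[X] = 121 · (1/2) = (122 − 1) · (1/2) = 121/2 ≈ 60.500.

E[X] = 121/2 = 60.500.


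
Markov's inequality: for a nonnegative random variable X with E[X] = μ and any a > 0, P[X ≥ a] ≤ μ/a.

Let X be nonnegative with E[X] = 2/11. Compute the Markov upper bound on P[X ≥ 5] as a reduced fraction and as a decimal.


μ = E[X] = 2/11, a = 5.
Markov: P[X ≥ 5] ≤ μ/a = (2/11)/5 = 2/55.
Numerically: ≈ 0.03636.
(Since a = 5 > μ = 0.18182, the bound 2/55 is < 1 and informative.)

P[X ≥ 5] ≤ 2/55 ≈ 0.03636.


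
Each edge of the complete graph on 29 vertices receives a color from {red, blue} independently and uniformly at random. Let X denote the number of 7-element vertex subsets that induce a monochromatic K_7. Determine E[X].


Let X = Σ_S X_S over the C(29, 7) = 1560780 subsets S of size 7, where X_S = 1 if the K_7 on S is monochromatic.
For a fixed S, the K_7 on S has C(7, 2) = 21 edges. P[all 21 edges red] = (1/2)^21, and likewise for blue, so P[monochromatic] = 2·(1/2)^21 = 2^{1 − 21} = 1/1048576.
By linearity: E[X] = C(29, 7) · 2^{1 − 21} = 1560780 · 1/1048576 = 390195/262144.
Numerically: E[X] ≈ 1.4885.

E[X] = C(29,7)·2^(1−C(7,2)) = 390195/262144 ≈ 1.4885.


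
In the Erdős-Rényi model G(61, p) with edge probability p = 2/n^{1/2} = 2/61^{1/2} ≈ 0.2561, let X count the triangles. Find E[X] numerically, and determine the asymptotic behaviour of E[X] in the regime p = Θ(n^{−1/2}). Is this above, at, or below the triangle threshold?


Number of potential triangles: C(61, 3) = 35990.
Each occurs with probability p³ ≈ (0.2561)³ ≈ 1.679172e-02.
By linearity: E[X] = C(61, 3)·p³ ≈ 35990 · 1.679172e-02 ≈ 604.3341.
Since α = 1/2 < 1, p = c/n^{1/2} ≫ 1/n is above the triangle threshold p ~ 1/n. Asymptotically E[X] ~ (c³/6)·n^{3(1−α)} = (2³/6)·n^{1.5} → ∞; triangles are abundant w.h.p.

E[X] ≈ 604.3341; in regime p = Θ(1/n^{1/2}) E[X] diverges (above the triangle threshold p ~ 1/n).


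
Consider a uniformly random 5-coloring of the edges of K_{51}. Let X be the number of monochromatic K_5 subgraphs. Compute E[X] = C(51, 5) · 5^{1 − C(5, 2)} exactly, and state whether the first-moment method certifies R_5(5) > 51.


E[X] = C(51, 5) · 5^{1 − 10} = 2349060 · 5^{−9} = 2349060/1953125.
As a reduced fraction: E[X] = 469812/390625 ≈ 1.2027187.
Is E[X] < 1? NO.
Since E[X] ≥ 1, the first-moment bound is inconclusive at n = 51; it does NOT by itself certify R_5(5) > 51.

E[X] = 469812/390625 ≈ 1.2027187; E[X] ≥ 1; first-moment method inconclusive here.


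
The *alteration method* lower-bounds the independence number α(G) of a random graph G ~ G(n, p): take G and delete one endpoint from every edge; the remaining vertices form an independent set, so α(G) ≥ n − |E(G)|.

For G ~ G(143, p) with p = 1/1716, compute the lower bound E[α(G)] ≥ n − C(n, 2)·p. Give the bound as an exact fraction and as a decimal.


E[|E(G)|] = C(143, 2)·p = 10153 · (1/1716) = 71/12.
E[α(G)] ≥ n − E[|E(G)|] = 143 − 71/12 = 1645/12.
Numerically: ≈ 137.0833.
(This is only a lower bound; the true E[α(G)] may be larger.)

E[α(G)] ≥ 1645/12 ≈ 137.0833.


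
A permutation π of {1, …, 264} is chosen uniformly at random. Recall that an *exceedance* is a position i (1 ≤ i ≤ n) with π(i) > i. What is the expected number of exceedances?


Write X = Σ_{i=1}^{264} X_i, where X_i = 1_{π(i) > i}.
For each fixed i, π(i) is uniform over {1, …, 264} (marginal of a uniform permutation), so P[π(i) > i] = (n − i)/n. Summing: Σ_{i=1}^{264} (n − i)/n = (0 + 1 + … + 263)/264 = 264(264 − 1)/(2·264) = (264 − 1)/2.
Hence E[X] = Σ_{i=1}^{264} (264 − i)/264 = 263/2 ≈ 131.50000.

E[X] = 263/2 = 131.50000.


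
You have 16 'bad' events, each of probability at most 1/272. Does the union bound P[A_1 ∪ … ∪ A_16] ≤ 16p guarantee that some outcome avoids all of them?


Union bound: P[∪_{i=1}^{16} A_i] ≤ Σ_i P[A_i] ≤ 16·p = 16·(1/272) = 1/17.
Numerically: 1/17 ≈ 0.05882.
Is 1/17 < 1? YES.
Since P[∪ A_i] ≤ 1/17 < 1, the complement has P[∩ A_i^c] ≥ 1 − 1/17 = 16/17 > 0, so some outcome avoids every A_i.

16·p = 1/17 ≈ 0.05882; existence CERTIFIED by the union bound.


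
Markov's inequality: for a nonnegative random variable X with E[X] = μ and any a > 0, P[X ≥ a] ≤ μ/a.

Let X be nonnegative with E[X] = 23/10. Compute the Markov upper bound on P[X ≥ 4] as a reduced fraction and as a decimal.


μ = E[X] = 23/10, a = 4.
Markov: P[X ≥ 4] ≤ μ/a = (23/10)/4 = 23/40.
Numerically: ≈ 0.5750.
(Since a = 4 > μ = 2.3000, the bound 23/40 is < 1 and informative.)

P[X ≥ 4] ≤ 23/40 ≈ 0.5750.


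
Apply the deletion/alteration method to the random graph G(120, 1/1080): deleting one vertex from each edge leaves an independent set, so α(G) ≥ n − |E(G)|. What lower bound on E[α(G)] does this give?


E[|E(G)|] = C(120, 2)·p = 7140 · (1/1080) = 119/18.
E[α(G)] ≥ n − E[|E(G)|] = 120 − 119/18 = 2041/18.
Numerically: ≈ 113.389.
(This is only a lower bound; the true E[α(G)] may be larger.)

E[α(G)] ≥ 2041/18 ≈ 113.389.


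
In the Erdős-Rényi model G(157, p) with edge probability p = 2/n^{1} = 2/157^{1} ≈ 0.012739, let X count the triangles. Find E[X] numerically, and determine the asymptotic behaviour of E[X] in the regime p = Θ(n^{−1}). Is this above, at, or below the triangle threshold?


Number of potential triangles: C(157, 3) = 632710.
Each occurs with probability p³ ≈ (0.012739)³ ≈ 2.0672406e-06.
By linearity: E[X] = C(157, 3)·p³ ≈ 632710 · 2.0672406e-06 ≈ 1.30796.
Here α = 1, so p = 2/n is exactly at the triangle threshold p ~ 1/n. Asymptotically E[X] → c³/6 = 2³/6 = 4/3 ≈ 1.33333, a bounded constant. In this regime the triangle count is asymptotically Poisson(c³/6).

E[X] ≈ 1.30796; in regime p = Θ(1/n^{1}) E[X] stays bounded (at the triangle threshold p ~ 1/n).


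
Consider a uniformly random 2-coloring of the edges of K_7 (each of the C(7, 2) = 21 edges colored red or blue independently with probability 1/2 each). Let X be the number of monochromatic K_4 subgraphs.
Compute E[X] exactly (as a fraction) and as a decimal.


Let X = Σ_S X_S over the C(7, 4) = 35 subsets S of size 4, where X_S = 1 if the K_4 on S is monochromatic.
For a fixed S, the K_4 on S has C(4, 2) = 6 edges. P[all 6 edges red] = (1/2)^6, and likewise for blue, so P[monochromatic] = 2·(1/2)^6 = 2^{1 − 6} = 1/32.
By linearity: E[X] = C(7, 4) · 2^{1 − 6} = 35 · 1/32 = 35/32.
Numerically: E[X] ≈ 1.093750.

E[X] = C(7,4)·2^(1−C(4,2)) = 35/32 ≈ 1.093750.


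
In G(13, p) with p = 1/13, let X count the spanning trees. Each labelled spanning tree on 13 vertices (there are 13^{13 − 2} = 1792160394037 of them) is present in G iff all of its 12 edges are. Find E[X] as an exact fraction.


K_13 has 13^{13 − 2} = 1792160394037 labelled spanning trees.
For each such spanning tree H, let X_H = 1 if all 12 edges of H are present in G. Then P[X_H = 1] = p^{12} = (1/13)^{12} = 1/23298085122481.
Summing the indicators: E[X] = Σ_H E[X_H] = 1792160394037 · p^{12} = 1792160394037 · 1/23298085122481 = 1/13.
Numerically: E[X] ≈ 0.07692.

E[X] = 1792160394037 · (1/13)^{12} = 1/13 ≈ 0.07692.


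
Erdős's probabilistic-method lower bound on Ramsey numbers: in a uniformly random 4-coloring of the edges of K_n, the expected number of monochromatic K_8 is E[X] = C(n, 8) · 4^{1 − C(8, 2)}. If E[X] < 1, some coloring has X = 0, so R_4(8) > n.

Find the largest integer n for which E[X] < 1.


We need C(n, 8) · 4^{1 − 28} < 1, i.e. C(n, 8) < 4^{28 − 1} = 18014398509481984.
Check values of n near the boundary:
  n = 406: C(406, 8) = 17082453897995850; 17082453897995850 < 18014398509481984? YES
  n = 407: C(407, 8) = 17424959239309050; 17424959239309050 < 18014398509481984? YES
  n = 408: C(408, 8) = 17773458424095231; 17773458424095231 < 18014398509481984? YES
  n = 409: C(409, 8) = 18128041135797879; 18128041135797879 < 18014398509481984? NO
The largest n with C(n, 8) < 18014398509481984 is n = 408 (where E[X] = 17773458424095231/18014398509481984 ≈ 0.986625). Hence R_4(8) > 408, i.e. R_4(8) ≥ 409.

Largest n = 408; hence R_4(8) > 408.


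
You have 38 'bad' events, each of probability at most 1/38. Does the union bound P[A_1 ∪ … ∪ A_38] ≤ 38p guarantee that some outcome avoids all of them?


Union bound: P[∪_{i=1}^{38} A_i] ≤ Σ_i P[A_i] ≤ 38·p = 38·(1/38) = 1.
Numerically: 1 ≈ 1.0000.
Is 1 < 1? NO.
Since the bound 1 is ≥ 1, the union bound is uninformative here; it does NOT by itself certify existence.

38·p = 1 ≈ 1.0000; existence NOT certified by the union bound.


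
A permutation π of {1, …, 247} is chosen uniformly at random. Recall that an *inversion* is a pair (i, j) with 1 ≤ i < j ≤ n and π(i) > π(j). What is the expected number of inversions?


Write X = Σ X_I over the C(247, 2) = 30381 pairs i < j, with X_I the indicator of one inversion.
There are 30381 indicators.
For each fixed pair i < j, the values π(i) and π(j) are two distinct elements of {1, …, 247} in uniformly random order; by symmetry P[π(i) > π(j)] = 1/2.
By linearity: E[X] = 30381 · (1/2) = C(247, 2) · (1/2) = 30381/2 = 30381/2 ≈ 15190.500.

E[X] = 30381/2 = 15190.500.


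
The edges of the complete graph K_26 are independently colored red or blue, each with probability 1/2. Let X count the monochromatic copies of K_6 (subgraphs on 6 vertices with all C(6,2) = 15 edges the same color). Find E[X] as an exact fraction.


Let X = Σ_S X_S over the C(26, 6) = 230230 subsets S of size 6, where X_S = 1 if the K_6 on S is monochromatic.
For a fixed S, the K_6 on S has C(6, 2) = 15 edges. P[all 15 edges red] = (1/2)^15, and likewise for blue, so P[monochromatic] = 2·(1/2)^15 = 2^{1 − 15} = 1/16384.
Summing: E[X] = C(26, 6) · 2^{1 − 15} = 230230 · 1/16384 = 115115/8192.
Numerically: E[X] ≈ 14.052.

E[X] = C(26,6)·2^(1−C(6,2)) = 115115/8192 ≈ 14.052.


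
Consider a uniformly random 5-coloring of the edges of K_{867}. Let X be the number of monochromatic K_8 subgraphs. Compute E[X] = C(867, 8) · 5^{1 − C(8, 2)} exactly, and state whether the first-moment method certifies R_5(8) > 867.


E[X] = C(867, 8) · 5^{1 − 28} = 7665949963452117060 · 5^{−27} = 7665949963452117060/7450580596923828125.
As a reduced fraction: E[X] = 1533189992690423412/1490116119384765625 ≈ 1.02891.
Is E[X] < 1? NO.
Since E[X] ≥ 1, the first-moment bound is inconclusive at n = 867; it does NOT by itself certify R_5(8) > 867.

E[X] = 1533189992690423412/1490116119384765625 ≈ 1.02891; E[X] ≥ 1; first-moment method inconclusive here.


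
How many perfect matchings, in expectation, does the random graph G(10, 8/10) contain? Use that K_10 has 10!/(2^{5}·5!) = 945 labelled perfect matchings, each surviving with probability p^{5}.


K_10 has 10!/(2^{5}·5!) = 945 labelled perfect matchings.
For each such perfect matching H, let X_H = 1 if all 5 edges of H are present in G. Then P[X_H = 1] = p^{5} = (4/5)^{5} = 1024/3125.
By linearity of expectation: E[X] = Σ_H E[X_H] = 945 · p^{5} = 945 · 1024/3125 = 193536/625.
Numerically: E[X] ≈ 309.658.

E[X] = 945 · (4/5)^{5} = 193536/625 ≈ 309.658.


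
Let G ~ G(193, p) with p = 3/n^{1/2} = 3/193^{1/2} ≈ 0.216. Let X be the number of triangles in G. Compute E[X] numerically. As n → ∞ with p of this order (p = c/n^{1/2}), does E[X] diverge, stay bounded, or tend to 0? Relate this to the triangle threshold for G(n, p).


Number of potential triangles: C(193, 3) = 1179616.
Each occurs with probability p³ ≈ (0.216)³ ≈ 1.00700e-02.
By linearity: E[X] = C(193, 3)·p³ ≈ 1179616 · 1.00700e-02 ≈ 11878.687.
Since α = 1/2 < 1, p = c/n^{1/2} ≫ 1/n is above the triangle threshold p ~ 1/n. Asymptotically E[X] ~ (c³/6)·n^{3(1−α)} = (3³/6)·n^{1.5} → ∞; triangles are abundant w.h.p.

E[X] ≈ 11878.687; in regime p = Θ(1/n^{1/2}) E[X] diverges (above the triangle threshold p ~ 1/n).


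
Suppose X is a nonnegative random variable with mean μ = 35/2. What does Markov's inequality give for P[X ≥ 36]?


μ = E[X] = 35/2, a = 36.
Markov: P[X ≥ 36] ≤ μ/a = (35/2)/36 = 35/72.
Numerically: ≈ 0.486.
(Since a = 36 > μ = 17.500, the bound 35/72 is < 1 and informative.)

P[X ≥ 36] ≤ 35/72 ≈ 0.486.


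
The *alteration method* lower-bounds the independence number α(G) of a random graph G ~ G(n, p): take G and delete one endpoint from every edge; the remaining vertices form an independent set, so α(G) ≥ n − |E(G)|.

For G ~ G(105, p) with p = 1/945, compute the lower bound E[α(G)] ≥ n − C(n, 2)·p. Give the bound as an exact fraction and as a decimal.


E[|E(G)|] = C(105, 2)·p = 5460 · (1/945) = 52/9.
E[α(G)] ≥ n − E[|E(G)|] = 105 − 52/9 = 893/9.
Numerically: ≈ 99.222222.
(This is only a lower bound; the true E[α(G)] may be larger.)

E[α(G)] ≥ 893/9 ≈ 99.222222.


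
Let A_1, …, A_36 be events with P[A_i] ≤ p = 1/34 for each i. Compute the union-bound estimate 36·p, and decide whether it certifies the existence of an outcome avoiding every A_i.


Union bound: P[∪_{i=1}^{36} A_i] ≤ Σ_i P[A_i] ≤ 36·p = 36·(1/34) = 18/17.
Numerically: 18/17 ≈ 1.058824.
Is 18/17 < 1? NO.
Since the bound 18/17 is ≥ 1, the union bound is uninformative here; it does NOT by itself certify existence.

36·p = 18/17 ≈ 1.058824; existence NOT certified by the union bound.


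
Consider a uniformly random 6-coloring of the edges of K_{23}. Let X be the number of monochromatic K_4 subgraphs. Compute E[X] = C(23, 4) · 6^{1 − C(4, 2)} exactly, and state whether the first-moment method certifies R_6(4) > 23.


E[X] = C(23, 4) · 6^{1 − 6} = 8855 · 6^{−5} = 8855/7776.
As a reduced fraction: E[X] = 8855/7776 ≈ 1.13876.
Is E[X] < 1? NO.
Since E[X] ≥ 1, the first-moment bound is inconclusive at n = 23; it does NOT by itself certify R_6(4) > 23.

E[X] = 8855/7776 ≈ 1.13876; E[X] ≥ 1; first-moment method inconclusive here.


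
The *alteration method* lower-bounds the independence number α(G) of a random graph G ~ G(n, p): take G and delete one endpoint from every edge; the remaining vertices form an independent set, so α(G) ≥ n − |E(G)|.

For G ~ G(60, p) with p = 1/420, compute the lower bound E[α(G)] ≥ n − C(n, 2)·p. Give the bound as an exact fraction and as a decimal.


E[|E(G)|] = C(60, 2)·p = 1770 · (1/420) = 59/14.
E[α(G)] ≥ n − E[|E(G)|] = 60 − 59/14 = 781/14.
Numerically: ≈ 55.785714.
(This is only a lower bound; the true E[α(G)] may be larger.)

E[α(G)] ≥ 781/14 ≈ 55.785714.


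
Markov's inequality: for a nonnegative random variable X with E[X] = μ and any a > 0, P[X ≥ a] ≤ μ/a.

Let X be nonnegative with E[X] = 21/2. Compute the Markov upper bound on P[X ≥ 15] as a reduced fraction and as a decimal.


μ = E[X] = 21/2, a = 15.
Markov: P[X ≥ 15] ≤ μ/a = (21/2)/15 = 7/10.
Numerically: ≈ 0.7000.
(Since a = 15 > μ = 10.5000, the bound 7/10 is < 1 and informative.)

P[X ≥ 15] ≤ 7/10 ≈ 0.7000.


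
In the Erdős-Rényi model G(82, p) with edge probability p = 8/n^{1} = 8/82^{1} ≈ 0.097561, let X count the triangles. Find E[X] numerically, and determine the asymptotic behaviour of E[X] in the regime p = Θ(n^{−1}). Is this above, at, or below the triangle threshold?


Number of potential triangles: C(82, 3) = 88560.
Each occurs with probability p³ ≈ (0.097561)³ ≈ 9.2859941e-04.
By linearity: E[X] = C(82, 3)·p³ ≈ 88560 · 9.2859941e-04 ≈ 82.23676.
Here α = 1, so p = 8/n is exactly at the triangle threshold p ~ 1/n. Asymptotically E[X] → c³/6 = 8³/6 = 256/3 ≈ 85.33333, a bounded constant. In this regime the triangle count is asymptotically Poisson(c³/6).

E[X] ≈ 82.23676; in regime p = Θ(1/n^{1}) E[X] stays bounded (at the triangle threshold p ~ 1/n).


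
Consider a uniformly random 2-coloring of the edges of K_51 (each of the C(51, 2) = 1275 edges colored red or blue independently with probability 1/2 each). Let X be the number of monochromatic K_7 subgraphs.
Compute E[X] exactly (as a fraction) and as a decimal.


Let X = Σ_S X_S over the C(51, 7) = 115775100 subsets S of size 7, where X_S = 1 if the K_7 on S is monochromatic.
For a fixed S, the K_7 on S has C(7, 2) = 21 edges. P[all 21 edges red] = (1/2)^21, and likewise for blue, so P[monochromatic] = 2·(1/2)^21 = 2^{1 − 21} = 1/1048576.
By linearity: E[X] = C(51, 7) · 2^{1 − 21} = 115775100 · 1/1048576 = 28943775/262144.
Numerically: E[X] ≈ 110.4117.

E[X] = C(51,7)·2^(1−C(7,2)) = 28943775/262144 ≈ 110.4117.


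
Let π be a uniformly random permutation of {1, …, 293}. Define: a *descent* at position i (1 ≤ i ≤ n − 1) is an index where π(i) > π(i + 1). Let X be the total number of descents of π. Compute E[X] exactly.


Write X = Σ X_I over i = 1, …, 292, with X_I the indicator of one descent.
There are 292 indicators.
For each fixed i, the pair (π(i), π(i+1)) is a uniformly random ordered pair of distinct values from {1, …, 293}; by symmetry P[π(i) > π(i+1)] = 1/2.
By linearity: E[X] = 292 · (1/2) = (293 − 1) · (1/2) = 146 ≈ 146.000000.

E[X] = 146 = 146.000000.


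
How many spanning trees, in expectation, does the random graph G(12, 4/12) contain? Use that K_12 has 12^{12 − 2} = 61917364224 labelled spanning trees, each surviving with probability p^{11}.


K_12 has 12^{12 − 2} = 61917364224 labelled spanning trees.
For each such spanning tree H, let X_H = 1 if all 11 edges of H are present in G. Then P[X_H = 1] = p^{11} = (1/3)^{11} = 1/177147.
Summing the indicators: E[X] = Σ_H E[X_H] = 61917364224 · p^{11} = 61917364224 · 1/177147 = 1048576/3.
Numerically: E[X] ≈ 3.495e+05.

E[X] = 61917364224 · (1/3)^{11} = 1048576/3 ≈ 3.495e+05.


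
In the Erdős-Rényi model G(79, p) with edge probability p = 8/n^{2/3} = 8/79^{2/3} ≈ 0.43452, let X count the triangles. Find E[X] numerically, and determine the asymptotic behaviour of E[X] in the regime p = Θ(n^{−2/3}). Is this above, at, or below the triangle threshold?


Number of potential triangles: C(79, 3) = 79079.
Each occurs with probability p³ ≈ (0.43452)³ ≈ 8.2038135e-02.
By linearity: E[X] = C(79, 3)·p³ ≈ 79079 · 8.2038135e-02 ≈ 6487.49367.
Since α = 2/3 < 1, p = c/n^{2/3} ≫ 1/n is above the triangle threshold p ~ 1/n. Asymptotically E[X] ~ (c³/6)·n^{3(1−α)} = (8³/6)·n^{1} → ∞; triangles are abundant w.h.p.

E[X] ≈ 6487.49367; in regime p = Θ(1/n^{2/3}) E[X] diverges (above the triangle threshold p ~ 1/n).


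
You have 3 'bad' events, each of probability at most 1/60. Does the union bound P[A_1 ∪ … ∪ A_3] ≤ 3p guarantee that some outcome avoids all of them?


Union bound: P[∪_{i=1}^{3} A_i] ≤ Σ_i P[A_i] ≤ 3·p = 3·(1/60) = 1/20.
Numerically: 1/20 ≈ 0.05000.
Is 1/20 < 1? YES.
Since P[∪ A_i] ≤ 1/20 < 1, the complement has P[∩ A_i^c] ≥ 1 − 1/20 = 19/20 > 0, so some outcome avoids every A_i.

3·p = 1/20 ≈ 0.05000; existence CERTIFIED by the union bound.


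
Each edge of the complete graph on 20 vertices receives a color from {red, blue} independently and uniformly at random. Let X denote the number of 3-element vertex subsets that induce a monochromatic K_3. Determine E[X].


Let X = Σ_S X_S over the C(20, 3) = 1140 subsets S of size 3, where X_S = 1 if the K_3 on S is monochromatic.
For a fixed S, the K_3 on S has C(3, 2) = 3 edges. P[all 3 edges red] = (1/2)^3, and likewise for blue, so P[monochromatic] = 2·(1/2)^3 = 2^{1 − 3} = 1/4.
By linearity: E[X] = C(20, 3) · 2^{1 − 3} = 1140 · 1/4 = 285.
Numerically: E[X] ≈ 285.00000.

E[X] = C(20,3)·2^(1−C(3,2)) = 285 ≈ 285.00000.


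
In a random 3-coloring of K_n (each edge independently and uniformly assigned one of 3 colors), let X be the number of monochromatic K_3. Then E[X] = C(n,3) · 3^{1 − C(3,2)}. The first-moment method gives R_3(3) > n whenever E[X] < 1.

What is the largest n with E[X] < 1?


We need C(n, 3) · 3^{1 − 3} < 1, i.e. C(n, 3) < 3^{3 − 1} = 9.
Check values of n near the boundary:
  n = 3: C(3, 3) = 1; 1 < 9? YES
  n = 4: C(4, 3) = 4; 4 < 9? YES
  n = 5: C(5, 3) = 10; 10 < 9? NO
The largest n with C(n, 3) < 9 is n = 4 (where E[X] = 4/9 ≈ 0.444444). Hence R_3(3) > 4, i.e. R_3(3) ≥ 5.

Largest n = 4; hence R_3(3) > 4.


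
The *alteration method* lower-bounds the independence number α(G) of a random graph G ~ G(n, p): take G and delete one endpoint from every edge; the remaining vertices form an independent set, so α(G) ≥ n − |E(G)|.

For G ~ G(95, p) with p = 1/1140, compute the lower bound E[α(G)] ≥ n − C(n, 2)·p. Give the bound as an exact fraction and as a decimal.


E[|E(G)|] = C(95, 2)·p = 4465 · (1/1140) = 47/12.
E[α(G)] ≥ n − E[|E(G)|] = 95 − 47/12 = 1093/12.
Numerically: ≈ 91.0833.
(This is only a lower bound; the true E[α(G)] may be larger.)

E[α(G)] ≥ 1093/12 ≈ 91.0833.


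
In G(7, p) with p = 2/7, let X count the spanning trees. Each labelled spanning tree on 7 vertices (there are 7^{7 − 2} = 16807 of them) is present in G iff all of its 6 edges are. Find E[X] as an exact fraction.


K_7 has 7^{7 − 2} = 16807 labelled spanning trees.
For each such spanning tree H, let X_H = 1 if all 6 edges of H are present in G. Then P[X_H = 1] = p^{6} = (2/7)^{6} = 64/117649.
By linearity: E[X] = Σ_H E[X_H] = 16807 · p^{6} = 16807 · 64/117649 = 64/7.
Numerically: E[X] ≈ 9.143.

E[X] = 16807 · (2/7)^{6} = 64/7 ≈ 9.143.


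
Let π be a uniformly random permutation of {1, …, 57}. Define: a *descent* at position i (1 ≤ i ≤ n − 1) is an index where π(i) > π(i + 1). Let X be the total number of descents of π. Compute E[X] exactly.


Write X = Σ X_I over i = 1, …, 56, with X_I the indicator of one descent.
There are 56 indicators.
For each fixed i, the pair (π(i), π(i+1)) is a uniformly random ordered pair of distinct values from {1, …, 57}; by symmetry P[π(i) > π(i+1)] = 1/2.
By linearity: E[X] = 56 · (1/2) = (57 − 1) · (1/2) = 28 ≈ 28.00000.

E[X] = 28 = 28.00000.


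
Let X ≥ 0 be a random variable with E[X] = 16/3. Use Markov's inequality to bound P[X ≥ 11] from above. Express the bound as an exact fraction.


μ = E[X] = 16/3, a = 11.
Markov: P[X ≥ 11] ≤ μ/a = (16/3)/11 = 16/33.
Numerically: ≈ 0.485.
(Since a = 11 > μ = 5.333, the bound 16/33 is < 1 and informative.)

P[X ≥ 11] ≤ 16/33 ≈ 0.485.


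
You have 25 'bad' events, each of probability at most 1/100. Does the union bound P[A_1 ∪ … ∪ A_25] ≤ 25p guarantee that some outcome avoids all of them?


Union bound: P[∪_{i=1}^{25} A_i] ≤ Σ_i P[A_i] ≤ 25·p = 25·(1/100) = 1/4.
Numerically: 1/4 ≈ 0.25000.
Is 1/4 < 1? YES.
Since P[∪ A_i] ≤ 1/4 < 1, the complement has P[∩ A_i^c] ≥ 1 − 1/4 = 3/4 > 0, so some outcome avoids every A_i.

25·p = 1/4 ≈ 0.25000; existence CERTIFIED by the union bound.


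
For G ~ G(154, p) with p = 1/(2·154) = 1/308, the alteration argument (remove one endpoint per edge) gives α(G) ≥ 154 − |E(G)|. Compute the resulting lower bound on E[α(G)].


E[|E(G)|] = C(154, 2)·p = 11781 · (1/308) = 153/4.
E[α(G)] ≥ n − E[|E(G)|] = 154 − 153/4 = 463/4.
Numerically: ≈ 115.750000.
(This is only a lower bound; the true E[α(G)] may be larger.)

E[α(G)] ≥ 463/4 ≈ 115.750000.


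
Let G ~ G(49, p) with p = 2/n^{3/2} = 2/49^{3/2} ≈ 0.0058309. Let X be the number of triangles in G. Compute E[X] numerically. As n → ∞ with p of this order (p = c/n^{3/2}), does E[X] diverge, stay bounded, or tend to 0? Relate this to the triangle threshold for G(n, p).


Number of potential triangles: C(49, 3) = 18424.
Each occurs with probability p³ ≈ (0.0058309)³ ≈ 1.9824746e-07.
By linearity: E[X] = C(49, 3)·p³ ≈ 18424 · 1.9824746e-07 ≈ 0.00365.
Since α = 3/2 > 1, p = c/n^{3/2} = o(1/n) is below the triangle threshold p ~ 1/n. Asymptotically E[X] ~ (c³/6)·n^{3(1−α)} = (2³/6)·n^{-1.5} → 0, so by Markov's inequality G has no triangles w.h.p.

E[X] ≈ 0.00365; in regime p = Θ(1/n^{3/2}) E[X] tends to 0 (below the triangle threshold p ~ 1/n).


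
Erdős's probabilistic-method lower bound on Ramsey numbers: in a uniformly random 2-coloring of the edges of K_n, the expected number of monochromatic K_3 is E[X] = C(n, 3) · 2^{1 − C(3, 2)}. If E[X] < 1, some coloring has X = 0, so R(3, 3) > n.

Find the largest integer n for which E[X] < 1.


We need C(n, 3) · 2^{1 − 3} < 1, i.e. C(n, 3) < 2^{3 − 1} = 4.
Check values of n near the boundary:
  n = 3: C(3, 3) = 1; 1 < 4? YES
  n = 4: C(4, 3) = 4; 4 < 4? NO
  n = 5: C(5, 3) = 10; 10 < 4? NO
The largest n with C(n, 3) < 4 is n = 3 (where E[X] = 1/4 ≈ 0.250). Hence R(3, 3) > 3, i.e. R(3, 3) ≥ 4.

Largest n = 3; hence R(3, 3) > 3.


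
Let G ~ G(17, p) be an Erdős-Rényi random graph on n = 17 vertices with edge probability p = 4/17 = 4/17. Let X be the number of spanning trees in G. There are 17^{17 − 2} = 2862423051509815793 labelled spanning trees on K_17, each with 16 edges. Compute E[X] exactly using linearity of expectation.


K_17 has 17^{17 − 2} = 2862423051509815793 labelled spanning trees.
For each such spanning tree H, let X_H = 1 if all 16 edges of H are present in G. Then P[X_H = 1] = p^{16} = (4/17)^{16} = 4294967296/48661191875666868481.
By linearity of expectation: E[X] = Σ_H E[X_H] = 2862423051509815793 · p^{16} = 2862423051509815793 · 4294967296/48661191875666868481 = 4294967296/17.
Numerically: E[X] ≈ 2.53e+08.

E[X] = 2862423051509815793 · (4/17)^{16} = 4294967296/17 ≈ 2.53e+08.


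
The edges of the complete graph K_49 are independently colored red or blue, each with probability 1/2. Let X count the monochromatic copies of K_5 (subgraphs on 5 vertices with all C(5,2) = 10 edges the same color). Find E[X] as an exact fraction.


Let X = Σ_S X_S over the C(49, 5) = 1906884 subsets S of size 5, where X_S = 1 if the K_5 on S is monochromatic.
For a fixed S, the K_5 on S has C(5, 2) = 10 edges. P[all 10 edges red] = (1/2)^10, and likewise for blue, so P[monochromatic] = 2·(1/2)^10 = 2^{1 − 10} = 1/512.
Summing: E[X] = C(49, 5) · 2^{1 − 10} = 1906884 · 1/512 = 476721/128.
Numerically: E[X] ≈ 3724.38281.

E[X] = C(49,5)·2^(1−C(5,2)) = 476721/128 ≈ 3724.38281.


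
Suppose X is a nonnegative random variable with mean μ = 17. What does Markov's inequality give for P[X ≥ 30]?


μ = E[X] = 17, a = 30.
Markov: P[X ≥ 30] ≤ μ/a = (17)/30 = 17/30.
Numerically: ≈ 0.567.
(Since a = 30 > μ = 17.000, the bound 17/30 is < 1 and informative.)

P[X ≥ 30] ≤ 17/30 ≈ 0.567.


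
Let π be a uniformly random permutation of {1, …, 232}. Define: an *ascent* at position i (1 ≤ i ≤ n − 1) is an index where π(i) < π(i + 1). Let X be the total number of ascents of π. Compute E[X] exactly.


Write X = Σ X_I over i = 1, …, 231, with X_I the indicator of one ascent.
There are 231 indicators.
For each fixed i, the pair (π(i), π(i+1)) is a uniformly random ordered pair of distinct values from {1, …, 232}; by symmetry P[π(i) < π(i+1)] = 1/2.
By linearity: E[X] = 231 · (1/2) = (232 − 1) · (1/2) = 231/2 ≈ 115.500000.

E[X] = 231/2 = 115.500000.


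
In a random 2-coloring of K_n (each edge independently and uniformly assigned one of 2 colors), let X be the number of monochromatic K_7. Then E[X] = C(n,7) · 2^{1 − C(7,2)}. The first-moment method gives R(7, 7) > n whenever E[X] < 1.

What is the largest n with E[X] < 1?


We need C(n, 7) · 2^{1 − 21} < 1, i.e. C(n, 7) < 2^{21 − 1} = 1048576.
Check values of n near the boundary:
  n = 22: C(22, 7) = 170544; 170544 < 1048576? YES
  n = 23: C(23, 7) = 245157; 245157 < 1048576? YES
  n = 24: C(24, 7) = 346104; 346104 < 1048576? YES
  n = 25: C(25, 7) = 480700; 480700 < 1048576? YES
  n = 26: C(26, 7) = 657800; 657800 < 1048576? YES
  n = 27: C(27, 7) = 888030; 888030 < 1048576? YES
  n = 28: C(28, 7) = 1184040; 1184040 < 1048576? NO
  n = 29: C(29, 7) = 1560780; 1560780 < 1048576? NO
The largest n with C(n, 7) < 1048576 is n = 27 (where E[X] = 444015/524288 ≈ 0.8468914). Hence R(7, 7) > 27, i.e. R(7, 7) ≥ 28.

Largest n = 27; hence R(7, 7) > 27.


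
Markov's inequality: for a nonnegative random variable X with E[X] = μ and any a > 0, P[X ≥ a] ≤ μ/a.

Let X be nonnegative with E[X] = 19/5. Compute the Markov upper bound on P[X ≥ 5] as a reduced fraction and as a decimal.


μ = E[X] = 19/5, a = 5.
Markov: P[X ≥ 5] ≤ μ/a = (19/5)/5 = 19/25.
Numerically: ≈ 0.760.
(Since a = 5 > μ = 3.800, the bound 19/25 is < 1 and informative.)

P[X ≥ 5] ≤ 19/25 ≈ 0.760.


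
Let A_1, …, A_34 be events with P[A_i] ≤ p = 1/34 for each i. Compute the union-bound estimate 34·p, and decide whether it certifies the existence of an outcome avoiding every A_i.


Union bound: P[∪_{i=1}^{34} A_i] ≤ Σ_i P[A_i] ≤ 34·p = 34·(1/34) = 1.
Numerically: 1 ≈ 1.0000.
Is 1 < 1? NO.
Since the bound 1 is ≥ 1, the union bound is uninformative here; it does NOT by itself certify existence.

34·p = 1 ≈ 1.0000; existence NOT certified by the union bound.


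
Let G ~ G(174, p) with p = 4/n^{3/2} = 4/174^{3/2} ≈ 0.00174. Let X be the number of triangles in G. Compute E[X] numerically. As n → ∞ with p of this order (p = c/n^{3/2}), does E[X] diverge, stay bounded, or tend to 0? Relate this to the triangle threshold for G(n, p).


Number of potential triangles: C(174, 3) = 862924.
Each occurs with probability p³ ≈ (0.00174)³ ≈ 5.29308e-09.
By linearity: E[X] = C(174, 3)·p³ ≈ 862924 · 5.29308e-09 ≈ 0.005.
Since α = 3/2 > 1, p = c/n^{3/2} = o(1/n) is below the triangle threshold p ~ 1/n. Asymptotically E[X] ~ (c³/6)·n^{3(1−α)} = (4³/6)·n^{-1.5} → 0, so by Markov's inequality G has no triangles w.h.p.

E[X] ≈ 0.005; in regime p = Θ(1/n^{3/2}) E[X] tends to 0 (below the triangle threshold p ~ 1/n).


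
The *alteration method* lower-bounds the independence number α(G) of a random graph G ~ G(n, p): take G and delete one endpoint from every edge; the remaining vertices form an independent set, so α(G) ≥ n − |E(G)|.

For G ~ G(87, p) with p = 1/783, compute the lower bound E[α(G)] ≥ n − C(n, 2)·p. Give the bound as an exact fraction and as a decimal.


E[|E(G)|] = C(87, 2)·p = 3741 · (1/783) = 43/9.
E[α(G)] ≥ n − E[|E(G)|] = 87 − 43/9 = 740/9.
Numerically: ≈ 82.222222.
(This is only a lower bound; the true E[α(G)] may be larger.)

E[α(G)] ≥ 740/9 ≈ 82.222222.


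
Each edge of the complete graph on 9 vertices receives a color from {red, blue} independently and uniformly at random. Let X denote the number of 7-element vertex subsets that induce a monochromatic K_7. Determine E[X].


Let X = Σ_S X_S over the C(9, 7) = 36 subsets S of size 7, where X_S = 1 if the K_7 on S is monochromatic.
For a fixed S, the K_7 on S has C(7, 2) = 21 edges. P[all 21 edges red] = (1/2)^21, and likewise for blue, so P[monochromatic] = 2·(1/2)^21 = 2^{1 − 21} = 1/1048576.
By linearity: E[X] = C(9, 7) · 2^{1 − 21} = 36 · 1/1048576 = 9/262144.
Numerically: E[X] ≈ 0.000.

E[X] = C(9,7)·2^(1−C(7,2)) = 9/262144 ≈ 0.000.


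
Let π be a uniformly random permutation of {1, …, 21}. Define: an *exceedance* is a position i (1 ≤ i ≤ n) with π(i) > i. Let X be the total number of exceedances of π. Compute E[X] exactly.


Write X = Σ_{i=1}^{21} X_i, where X_i = 1_{π(i) > i}.
For each fixed i, π(i) is uniform over {1, …, 21} (marginal of a uniform permutation), so P[π(i) > i] = (n − i)/n. Summing: Σ_{i=1}^{21} (n − i)/n = (0 + 1 + … + 20)/21 = 21(21 − 1)/(2·21) = (21 − 1)/2.
Hence E[X] = Σ_{i=1}^{21} (21 − i)/21 = 10 ≈ 10.00000.

E[X] = 10 = 10.00000.


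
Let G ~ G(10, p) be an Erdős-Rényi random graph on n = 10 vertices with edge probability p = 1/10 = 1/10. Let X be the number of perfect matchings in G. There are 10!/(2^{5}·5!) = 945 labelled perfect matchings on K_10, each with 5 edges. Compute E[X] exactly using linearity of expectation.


K_10 has 10!/(2^{5}·5!) = 945 labelled perfect matchings.
For each such perfect matching H, let X_H = 1 if all 5 edges of H are present in G. Then P[X_H = 1] = p^{5} = (1/10)^{5} = 1/100000.
By linearity of expectation: E[X] = Σ_H E[X_H] = 945 · p^{5} = 945 · 1/100000 = 189/20000.
Numerically: E[X] ≈ 0.00945.

E[X] = 945 · (1/10)^{5} = 189/20000 ≈ 0.00945.
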